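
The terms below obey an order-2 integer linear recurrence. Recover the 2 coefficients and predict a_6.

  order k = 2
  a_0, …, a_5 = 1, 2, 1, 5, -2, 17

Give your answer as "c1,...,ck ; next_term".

-1,3 ; -23

  a_2 = -1·2 + 3·1 = 1
  a_3 = -1·1 + 3·2 = 5
  a_4 = -1·5 + 3·1 = -2
  a_5 = -1·-2 + 3·5 = 17
  a_6 = -1·17 + 3·-2 = -23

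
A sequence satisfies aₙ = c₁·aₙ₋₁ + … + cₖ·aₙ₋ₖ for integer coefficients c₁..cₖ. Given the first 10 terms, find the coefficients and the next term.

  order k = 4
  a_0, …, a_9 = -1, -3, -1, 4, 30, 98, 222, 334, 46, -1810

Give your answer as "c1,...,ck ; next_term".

  a_4 = 3·4 + -2·-1 + -4·-3 + -4·-1 = 30
  a_5 = 3·30 + -2·4 + -4·-1 + -4·-3 = 98
  a_6 = 3·98 + -2·30 + -4·4 + -4·-1 = 222
  a_7 = 3·222 + -2·98 + -4·30 + -4·4 = 334
  a_8 = 3·334 + -2·222 + -4·98 + -4·30 = 46
  a_9 = 3·46 + -2·334 + -4·222 + -4·98 = -1810
  a_10 = 3·-1810 + -2·46 + -4·334 + -4·222 = -7746

3,-2,-4,-4 ; -7746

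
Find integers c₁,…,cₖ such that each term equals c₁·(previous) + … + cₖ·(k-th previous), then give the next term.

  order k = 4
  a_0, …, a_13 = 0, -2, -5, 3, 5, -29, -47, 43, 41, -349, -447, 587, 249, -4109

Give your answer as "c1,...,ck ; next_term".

1,-2,4,4 ; -4047

  a_4 = 1·3 + -2·-5 + 4·-2 + 4·0 = 5
  a_5 = 1·5 + -2·3 + 4·-5 + 4·-2 = -29
  a_6 = 1·-29 + -2·5 + 4·3 + 4·-5 = -47
  a_7 = 1·-47 + -2·-29 + 4·5 + 4·3 = 43
  a_8 = 1·43 + -2·-47 + 4·-29 + 4·5 = 41
  a_9 = 1·41 + -2·43 + 4·-47 + 4·-29 = -349
  a_10 = 1·-349 + -2·41 + 4·43 + 4·-47 = -447
  a_11 = 1·-447 + -2·-349 + 4·41 + 4·43 = 587
  a_12 = 1·587 + -2·-447 + 4·-349 + 4·41 = 249
  a_13 = 1·249 + -2·587 + 4·-447 + 4·-349 = -4109
  a_14 = 1·-4109 + -2·249 + 4·587 + 4·-447 = -4047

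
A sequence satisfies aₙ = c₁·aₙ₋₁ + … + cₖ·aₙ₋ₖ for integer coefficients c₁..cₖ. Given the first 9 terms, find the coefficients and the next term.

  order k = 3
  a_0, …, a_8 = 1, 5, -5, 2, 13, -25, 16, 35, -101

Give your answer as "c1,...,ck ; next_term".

-1,-1,2 ; 98

  a_3 = -1·-5 + -1·5 + 2·1 = 2
  a_4 = -1·2 + -1·-5 + 2·5 = 13
  a_5 = -1·13 + -1·2 + 2·-5 = -25
  a_6 = -1·-25 + -1·13 + 2·2 = 16
  a_7 = -1·16 + -1·-25 + 2·13 = 35
  a_8 = -1·35 + -1·16 + 2·-25 = -101
  a_9 = -1·-101 + -1·35 + 2·16 = 98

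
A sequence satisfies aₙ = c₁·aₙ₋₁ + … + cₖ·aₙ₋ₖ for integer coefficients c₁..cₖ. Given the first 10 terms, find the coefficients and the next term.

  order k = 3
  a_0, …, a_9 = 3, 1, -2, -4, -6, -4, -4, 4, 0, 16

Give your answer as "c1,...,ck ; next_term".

0,2,-2 ; -8

  a_3 = 0·-2 + 2·1 + -2·3 = -4
  a_4 = 0·-4 + 2·-2 + -2·1 = -6
  a_5 = 0·-6 + 2·-4 + -2·-2 = -4
  a_6 = 0·-4 + 2·-6 + -2·-4 = -4
  a_7 = 0·-4 + 2·-4 + -2·-6 = 4
  a_8 = 0·4 + 2·-4 + -2·-4 = 0
  a_9 = 0·0 + 2·4 + -2·-4 = 16
  a_10 = 0·16 + 2·0 + -2·4 = -8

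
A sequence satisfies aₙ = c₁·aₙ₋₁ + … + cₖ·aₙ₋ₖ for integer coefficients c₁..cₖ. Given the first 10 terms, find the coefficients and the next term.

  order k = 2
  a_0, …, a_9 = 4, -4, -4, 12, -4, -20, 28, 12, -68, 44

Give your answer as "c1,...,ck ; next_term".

-1,-2 ; 92

  a_2 = -1·-4 + -2·4 = -4
  a_3 = -1·-4 + -2·-4 = 12
  a_4 = -1·12 + -2·-4 = -4
  a_5 = -1·-4 + -2·12 = -20
  a_6 = -1·-20 + -2·-4 = 28
  a_7 = -1·28 + -2·-20 = 12
  a_8 = -1·12 + -2·28 = -68
  a_9 = -1·-68 + -2·12 = 44
  a_10 = -1·44 + -2·-68 = 92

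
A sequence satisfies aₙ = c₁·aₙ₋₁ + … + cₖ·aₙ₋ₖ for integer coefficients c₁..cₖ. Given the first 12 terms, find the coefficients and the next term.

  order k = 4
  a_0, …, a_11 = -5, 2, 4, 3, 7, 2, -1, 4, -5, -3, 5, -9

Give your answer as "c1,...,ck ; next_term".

  a_4 = 0·3 + 0·4 + 1·2 + -1·-5 = 7
  a_5 = 0·7 + 0·3 + 1·4 + -1·2 = 2
  a_6 = 0·2 + 0·7 + 1·3 + -1·4 = -1
  a_7 = 0·-1 + 0·2 + 1·7 + -1·3 = 4
  a_8 = 0·4 + 0·-1 + 1·2 + -1·7 = -5
  a_9 = 0·-5 + 0·4 + 1·-1 + -1·2 = -3
  a_10 = 0·-3 + 0·-5 + 1·4 + -1·-1 = 5
  a_11 = 0·5 + 0·-3 + 1·-5 + -1·4 = -9
  a_12 = 0·-9 + 0·5 + 1·-3 + -1·-5 = 2

0,0,1,-1 ; 2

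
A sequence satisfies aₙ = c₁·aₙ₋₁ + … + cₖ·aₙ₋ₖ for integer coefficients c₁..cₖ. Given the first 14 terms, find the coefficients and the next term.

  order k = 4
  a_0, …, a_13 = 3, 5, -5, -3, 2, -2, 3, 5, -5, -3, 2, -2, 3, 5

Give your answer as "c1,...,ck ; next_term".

0,-1,0,-1 ; -5

  a_4 = 0·-3 + -1·-5 + 0·5 + -1·3 = 2
  a_5 = 0·2 + -1·-3 + 0·-5 + -1·5 = -2
  a_6 = 0·-2 + -1·2 + 0·-3 + -1·-5 = 3
  a_7 = 0·3 + -1·-2 + 0·2 + -1·-3 = 5
  a_8 = 0·5 + -1·3 + 0·-2 + -1·2 = -5
  a_9 = 0·-5 + -1·5 + 0·3 + -1·-2 = -3
  a_10 = 0·-3 + -1·-5 + 0·5 + -1·3 = 2
  a_11 = 0·2 + -1·-3 + 0·-5 + -1·5 = -2
  a_12 = 0·-2 + -1·2 + 0·-3 + -1·-5 = 3
  a_13 = 0·3 + -1·-2 + 0·2 + -1·-3 = 5
  a_14 = 0·5 + -1·3 + 0·-2 + -1·2 = -5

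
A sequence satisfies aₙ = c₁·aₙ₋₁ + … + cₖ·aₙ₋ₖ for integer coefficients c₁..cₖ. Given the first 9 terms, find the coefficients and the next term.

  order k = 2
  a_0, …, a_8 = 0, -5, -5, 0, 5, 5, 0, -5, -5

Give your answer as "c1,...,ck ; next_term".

1,-1 ; 0

  a_2 = 1·-5 + -1·0 = -5
  a_3 = 1·-5 + -1·-5 = 0
  a_4 = 1·0 + -1·-5 = 5
  a_5 = 1·5 + -1·0 = 5
  a_6 = 1·5 + -1·5 = 0
  a_7 = 1·0 + -1·5 = -5
  a_8 = 1·-5 + -1·0 = -5
  a_9 = 1·-5 + -1·-5 = 0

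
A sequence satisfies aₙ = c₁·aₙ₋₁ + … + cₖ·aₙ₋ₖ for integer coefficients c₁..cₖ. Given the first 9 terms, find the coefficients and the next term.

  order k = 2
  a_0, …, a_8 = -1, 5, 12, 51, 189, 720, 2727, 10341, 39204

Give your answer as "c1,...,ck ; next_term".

  a_2 = 3·5 + 3·-1 = 12
  a_3 = 3·12 + 3·5 = 51
  a_4 = 3·51 + 3·12 = 189
  a_5 = 3·189 + 3·51 = 720
  a_6 = 3·720 + 3·189 = 2727
  a_7 = 3·2727 + 3·720 = 10341
  a_8 = 3·10341 + 3·2727 = 39204
  a_9 = 3·39204 + 3·10341 = 148635

3,3 ; 148635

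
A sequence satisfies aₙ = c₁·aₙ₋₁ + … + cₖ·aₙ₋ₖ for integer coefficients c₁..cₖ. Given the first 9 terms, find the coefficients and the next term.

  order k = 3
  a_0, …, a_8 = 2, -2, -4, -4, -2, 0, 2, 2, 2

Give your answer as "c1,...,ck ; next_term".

0,1,-1 ; 0

  a_3 = 0·-4 + 1·-2 + -1·2 = -4
  a_4 = 0·-4 + 1·-4 + -1·-2 = -2
  a_5 = 0·-2 + 1·-4 + -1·-4 = 0
  a_6 = 0·0 + 1·-2 + -1·-4 = 2
  a_7 = 0·2 + 1·0 + -1·-2 = 2
  a_8 = 0·2 + 1·2 + -1·0 = 2
  a_9 = 0·2 + 1·2 + -1·2 = 0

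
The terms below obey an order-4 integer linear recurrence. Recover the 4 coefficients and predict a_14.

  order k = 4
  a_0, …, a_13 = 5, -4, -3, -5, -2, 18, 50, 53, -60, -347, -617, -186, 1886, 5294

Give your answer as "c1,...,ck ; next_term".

2,-3,-1,-1 ; 5733

  a_4 = 2·-5 + -3·-3 + -1·-4 + -1·5 = -2
  a_5 = 2·-2 + -3·-5 + -1·-3 + -1·-4 = 18
  a_6 = 2·18 + -3·-2 + -1·-5 + -1·-3 = 50
  a_7 = 2·50 + -3·18 + -1·-2 + -1·-5 = 53
  a_8 = 2·53 + -3·50 + -1·18 + -1·-2 = -60
  a_9 = 2·-60 + -3·53 + -1·50 + -1·18 = -347
  a_10 = 2·-347 + -3·-60 + -1·53 + -1·50 = -617
  a_11 = 2·-617 + -3·-347 + -1·-60 + -1·53 = -186
  a_12 = 2·-186 + -3·-617 + -1·-347 + -1·-60 = 1886
  a_13 = 2·1886 + -3·-186 + -1·-617 + -1·-347 = 5294
  a_14 = 2·5294 + -3·1886 + -1·-186 + -1·-617 = 5733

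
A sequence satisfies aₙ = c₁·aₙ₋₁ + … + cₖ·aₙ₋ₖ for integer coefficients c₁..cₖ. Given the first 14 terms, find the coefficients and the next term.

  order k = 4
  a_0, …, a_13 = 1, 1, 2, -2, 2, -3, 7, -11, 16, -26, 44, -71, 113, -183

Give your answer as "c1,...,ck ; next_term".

  a_4 = -1·-2 + 0·2 + -1·1 + 1·1 = 2
  a_5 = -1·2 + 0·-2 + -1·2 + 1·1 = -3
  a_6 = -1·-3 + 0·2 + -1·-2 + 1·2 = 7
  a_7 = -1·7 + 0·-3 + -1·2 + 1·-2 = -11
  a_8 = -1·-11 + 0·7 + -1·-3 + 1·2 = 16
  a_9 = -1·16 + 0·-11 + -1·7 + 1·-3 = -26
  a_10 = -1·-26 + 0·16 + -1·-11 + 1·7 = 44
  a_11 = -1·44 + 0·-26 + -1·16 + 1·-11 = -71
  a_12 = -1·-71 + 0·44 + -1·-26 + 1·16 = 113
  a_13 = -1·113 + 0·-71 + -1·44 + 1·-26 = -183
  a_14 = -1·-183 + 0·113 + -1·-71 + 1·44 = 298

-1,0,-1,1 ; 298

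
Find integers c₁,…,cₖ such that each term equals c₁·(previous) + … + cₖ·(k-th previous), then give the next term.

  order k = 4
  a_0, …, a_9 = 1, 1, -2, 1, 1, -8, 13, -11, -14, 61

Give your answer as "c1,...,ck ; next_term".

  a_4 = -1·1 + 0·-2 + 3·1 + -1·1 = 1
  a_5 = -1·1 + 0·1 + 3·-2 + -1·1 = -8
  a_6 = -1·-8 + 0·1 + 3·1 + -1·-2 = 13
  a_7 = -1·13 + 0·-8 + 3·1 + -1·1 = -11
  a_8 = -1·-11 + 0·13 + 3·-8 + -1·1 = -14
  a_9 = -1·-14 + 0·-11 + 3·13 + -1·-8 = 61
  a_10 = -1·61 + 0·-14 + 3·-11 + -1·13 = -107

-1,0,3,-1 ; -107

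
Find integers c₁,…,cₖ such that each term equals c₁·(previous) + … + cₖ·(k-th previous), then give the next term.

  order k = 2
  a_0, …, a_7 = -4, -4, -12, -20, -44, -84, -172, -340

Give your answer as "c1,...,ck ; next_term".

  a_2 = 1·-4 + 2·-4 = -12
  a_3 = 1·-12 + 2·-4 = -20
  a_4 = 1·-20 + 2·-12 = -44
  a_5 = 1·-44 + 2·-20 = -84
  a_6 = 1·-84 + 2·-44 = -172
  a_7 = 1·-172 + 2·-84 = -340
  a_8 = 1·-340 + 2·-172 = -684

1,2 ; -684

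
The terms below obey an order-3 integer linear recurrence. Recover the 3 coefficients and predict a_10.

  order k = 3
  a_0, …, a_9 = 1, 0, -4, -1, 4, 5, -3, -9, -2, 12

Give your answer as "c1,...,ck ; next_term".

0,-1,-1 ; 11

  a_3 = 0·-4 + -1·0 + -1·1 = -1
  a_4 = 0·-1 + -1·-4 + -1·0 = 4
  a_5 = 0·4 + -1·-1 + -1·-4 = 5
  a_6 = 0·5 + -1·4 + -1·-1 = -3
  a_7 = 0·-3 + -1·5 + -1·4 = -9
  a_8 = 0·-9 + -1·-3 + -1·5 = -2
  a_9 = 0·-2 + -1·-9 + -1·-3 = 12
  a_10 = 0·12 + -1·-2 + -1·-9 = 11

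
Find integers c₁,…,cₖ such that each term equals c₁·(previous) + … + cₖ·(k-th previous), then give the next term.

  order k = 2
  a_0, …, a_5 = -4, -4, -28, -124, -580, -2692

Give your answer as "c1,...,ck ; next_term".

  a_2 = 4·-4 + 3·-4 = -28
  a_3 = 4·-28 + 3·-4 = -124
  a_4 = 4·-124 + 3·-28 = -580
  a_5 = 4·-580 + 3·-124 = -2692
  a_6 = 4·-2692 + 3·-580 = -12508

4,3 ; -12508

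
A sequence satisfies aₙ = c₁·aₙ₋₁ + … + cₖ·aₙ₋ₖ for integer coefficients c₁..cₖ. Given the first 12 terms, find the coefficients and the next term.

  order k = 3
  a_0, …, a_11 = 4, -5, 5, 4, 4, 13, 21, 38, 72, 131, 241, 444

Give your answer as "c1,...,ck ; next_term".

1,1,1 ; 816

  a_3 = 1·5 + 1·-5 + 1·4 = 4
  a_4 = 1·4 + 1·5 + 1·-5 = 4
  a_5 = 1·4 + 1·4 + 1·5 = 13
  a_6 = 1·13 + 1·4 + 1·4 = 21
  a_7 = 1·21 + 1·13 + 1·4 = 38
  a_8 = 1·38 + 1·21 + 1·13 = 72
  a_9 = 1·72 + 1·38 + 1·21 = 131
  a_10 = 1·131 + 1·72 + 1·38 = 241
  a_11 = 1·241 + 1·131 + 1·72 = 444
  a_12 = 1·444 + 1·241 + 1·131 = 816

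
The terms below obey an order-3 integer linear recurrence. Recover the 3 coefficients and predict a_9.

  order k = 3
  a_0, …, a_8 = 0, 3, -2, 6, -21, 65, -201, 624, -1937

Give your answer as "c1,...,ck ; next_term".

-3,0,-1 ; 6012

  a_3 = -3·-2 + 0·3 + -1·0 = 6
  a_4 = -3·6 + 0·-2 + -1·3 = -21
  a_5 = -3·-21 + 0·6 + -1·-2 = 65
  a_6 = -3·65 + 0·-21 + -1·6 = -201
  a_7 = -3·-201 + 0·65 + -1·-21 = 624
  a_8 = -3·624 + 0·-201 + -1·65 = -1937
  a_9 = -3·-1937 + 0·624 + -1·-201 = 6012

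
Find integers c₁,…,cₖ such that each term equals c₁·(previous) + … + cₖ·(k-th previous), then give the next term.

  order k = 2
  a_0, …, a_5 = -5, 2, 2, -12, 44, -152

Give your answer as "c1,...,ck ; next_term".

-4,-2 ; 520

  a_2 = -4·2 + -2·-5 = 2
  a_3 = -4·2 + -2·2 = -12
  a_4 = -4·-12 + -2·2 = 44
  a_5 = -4·44 + -2·-12 = -152
  a_6 = -4·-152 + -2·44 = 520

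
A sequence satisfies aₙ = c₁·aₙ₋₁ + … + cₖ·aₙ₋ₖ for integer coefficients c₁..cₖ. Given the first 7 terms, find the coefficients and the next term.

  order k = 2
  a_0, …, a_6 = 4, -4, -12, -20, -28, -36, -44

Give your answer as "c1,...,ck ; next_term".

2,-1 ; -52

  a_2 = 2·-4 + -1·4 = -12
  a_3 = 2·-12 + -1·-4 = -20
  a_4 = 2·-20 + -1·-12 = -28
  a_5 = 2·-28 + -1·-20 = -36
  a_6 = 2·-36 + -1·-28 = -44
  a_7 = 2·-44 + -1·-36 = -52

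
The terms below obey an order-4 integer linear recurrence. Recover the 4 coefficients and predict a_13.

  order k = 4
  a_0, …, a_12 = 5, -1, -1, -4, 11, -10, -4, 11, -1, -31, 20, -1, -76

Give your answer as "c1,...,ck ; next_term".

  a_4 = 0·-4 + 1·-1 + 3·-1 + 3·5 = 11
  a_5 = 0·11 + 1·-4 + 3·-1 + 3·-1 = -10
  a_6 = 0·-10 + 1·11 + 3·-4 + 3·-1 = -4
  a_7 = 0·-4 + 1·-10 + 3·11 + 3·-4 = 11
  a_8 = 0·11 + 1·-4 + 3·-10 + 3·11 = -1
  a_9 = 0·-1 + 1·11 + 3·-4 + 3·-10 = -31
  a_10 = 0·-31 + 1·-1 + 3·11 + 3·-4 = 20
  a_11 = 0·20 + 1·-31 + 3·-1 + 3·11 = -1
  a_12 = 0·-1 + 1·20 + 3·-31 + 3·-1 = -76
  a_13 = 0·-76 + 1·-1 + 3·20 + 3·-31 = -34

0,1,3,3 ; -34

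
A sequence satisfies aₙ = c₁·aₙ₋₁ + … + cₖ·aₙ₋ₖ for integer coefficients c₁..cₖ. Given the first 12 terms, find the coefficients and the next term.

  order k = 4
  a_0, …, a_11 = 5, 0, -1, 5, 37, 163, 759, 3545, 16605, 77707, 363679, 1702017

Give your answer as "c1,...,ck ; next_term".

4,3,0,4 ; 7965525

  a_4 = 4·5 + 3·-1 + 0·0 + 4·5 = 37
  a_5 = 4·37 + 3·5 + 0·-1 + 4·0 = 163
  a_6 = 4·163 + 3·37 + 0·5 + 4·-1 = 759
  a_7 = 4·759 + 3·163 + 0·37 + 4·5 = 3545
  a_8 = 4·3545 + 3·759 + 0·163 + 4·37 = 16605
  a_9 = 4·16605 + 3·3545 + 0·759 + 4·163 = 77707
  a_10 = 4·77707 + 3·16605 + 0·3545 + 4·759 = 363679
  a_11 = 4·363679 + 3·77707 + 0·16605 + 4·3545 = 1702017
  a_12 = 4·1702017 + 3·363679 + 0·77707 + 4·16605 = 7965525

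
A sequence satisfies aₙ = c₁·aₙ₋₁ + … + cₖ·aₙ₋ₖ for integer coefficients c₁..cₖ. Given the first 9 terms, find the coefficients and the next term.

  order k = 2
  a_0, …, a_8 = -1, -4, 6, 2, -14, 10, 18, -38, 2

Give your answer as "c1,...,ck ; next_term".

-1,-2 ; 74

  a_2 = -1·-4 + -2·-1 = 6
  a_3 = -1·6 + -2·-4 = 2
  a_4 = -1·2 + -2·6 = -14
  a_5 = -1·-14 + -2·2 = 10
  a_6 = -1·10 + -2·-14 = 18
  a_7 = -1·18 + -2·10 = -38
  a_8 = -1·-38 + -2·18 = 2
  a_9 = -1·2 + -2·-38 = 74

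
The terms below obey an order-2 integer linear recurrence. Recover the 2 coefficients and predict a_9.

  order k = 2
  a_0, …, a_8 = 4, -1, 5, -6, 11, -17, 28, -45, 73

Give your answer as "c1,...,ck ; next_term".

  a_2 = -1·-1 + 1·4 = 5
  a_3 = -1·5 + 1·-1 = -6
  a_4 = -1·-6 + 1·5 = 11
  a_5 = -1·11 + 1·-6 = -17
  a_6 = -1·-17 + 1·11 = 28
  a_7 = -1·28 + 1·-17 = -45
  a_8 = -1·-45 + 1·28 = 73
  a_9 = -1·73 + 1·-45 = -118

-1,1 ; -118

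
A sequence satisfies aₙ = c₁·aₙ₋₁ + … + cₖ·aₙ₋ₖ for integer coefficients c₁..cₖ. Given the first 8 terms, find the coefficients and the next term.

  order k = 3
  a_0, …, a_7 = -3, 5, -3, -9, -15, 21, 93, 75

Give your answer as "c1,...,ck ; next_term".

1,-3,-3 ; -267

  a_3 = 1·-3 + -3·5 + -3·-3 = -9
  a_4 = 1·-9 + -3·-3 + -3·5 = -15
  a_5 = 1·-15 + -3·-9 + -3·-3 = 21
  a_6 = 1·21 + -3·-15 + -3·-9 = 93
  a_7 = 1·93 + -3·21 + -3·-15 = 75
  a_8 = 1·75 + -3·93 + -3·21 = -267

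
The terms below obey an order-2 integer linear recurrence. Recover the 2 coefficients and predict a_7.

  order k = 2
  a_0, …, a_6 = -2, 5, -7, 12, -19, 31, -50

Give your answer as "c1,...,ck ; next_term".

  a_2 = -1·5 + 1·-2 = -7
  a_3 = -1·-7 + 1·5 = 12
  a_4 = -1·12 + 1·-7 = -19
  a_5 = -1·-19 + 1·12 = 31
  a_6 = -1·31 + 1·-19 = -50
  a_7 = -1·-50 + 1·31 = 81

-1,1 ; 81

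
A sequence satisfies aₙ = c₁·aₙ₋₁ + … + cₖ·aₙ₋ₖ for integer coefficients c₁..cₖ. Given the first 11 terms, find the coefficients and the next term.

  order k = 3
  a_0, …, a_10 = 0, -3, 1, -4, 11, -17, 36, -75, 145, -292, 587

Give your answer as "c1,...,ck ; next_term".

-1,1,-2 ; -1169

  a_3 = -1·1 + 1·-3 + -2·0 = -4
  a_4 = -1·-4 + 1·1 + -2·-3 = 11
  a_5 = -1·11 + 1·-4 + -2·1 = -17
  a_6 = -1·-17 + 1·11 + -2·-4 = 36
  a_7 = -1·36 + 1·-17 + -2·11 = -75
  a_8 = -1·-75 + 1·36 + -2·-17 = 145
  a_9 = -1·145 + 1·-75 + -2·36 = -292
  a_10 = -1·-292 + 1·145 + -2·-75 = 587
  a_11 = -1·587 + 1·-292 + -2·145 = -1169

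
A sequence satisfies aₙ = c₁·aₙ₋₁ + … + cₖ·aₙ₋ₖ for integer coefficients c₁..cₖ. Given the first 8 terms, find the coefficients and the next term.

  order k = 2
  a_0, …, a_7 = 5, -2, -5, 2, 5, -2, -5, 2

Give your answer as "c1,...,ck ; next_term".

  a_2 = 0·-2 + -1·5 = -5
  a_3 = 0·-5 + -1·-2 = 2
  a_4 = 0·2 + -1·-5 = 5
  a_5 = 0·5 + -1·2 = -2
  a_6 = 0·-2 + -1·5 = -5
  a_7 = 0·-5 + -1·-2 = 2
  a_8 = 0·2 + -1·-5 = 5

0,-1 ; 5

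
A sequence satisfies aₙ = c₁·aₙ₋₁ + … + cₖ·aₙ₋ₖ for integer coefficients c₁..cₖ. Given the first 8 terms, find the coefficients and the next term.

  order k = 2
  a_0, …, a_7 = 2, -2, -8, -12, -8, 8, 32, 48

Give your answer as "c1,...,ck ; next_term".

2,-2 ; 32

  a_2 = 2·-2 + -2·2 = -8
  a_3 = 2·-8 + -2·-2 = -12
  a_4 = 2·-12 + -2·-8 = -8
  a_5 = 2·-8 + -2·-12 = 8
  a_6 = 2·8 + -2·-8 = 32
  a_7 = 2·32 + -2·8 = 48
  a_8 = 2·48 + -2·32 = 32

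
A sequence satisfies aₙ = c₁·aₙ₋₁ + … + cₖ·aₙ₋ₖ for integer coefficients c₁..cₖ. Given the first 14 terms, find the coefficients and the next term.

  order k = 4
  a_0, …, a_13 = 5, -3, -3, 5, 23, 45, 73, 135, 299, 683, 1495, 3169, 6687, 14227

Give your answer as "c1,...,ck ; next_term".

3,-3,2,1 ; 30453

  a_4 = 3·5 + -3·-3 + 2·-3 + 1·5 = 23
  a_5 = 3·23 + -3·5 + 2·-3 + 1·-3 = 45
  a_6 = 3·45 + -3·23 + 2·5 + 1·-3 = 73
  a_7 = 3·73 + -3·45 + 2·23 + 1·5 = 135
  a_8 = 3·135 + -3·73 + 2·45 + 1·23 = 299
  a_9 = 3·299 + -3·135 + 2·73 + 1·45 = 683
  a_10 = 3·683 + -3·299 + 2·135 + 1·73 = 1495
  a_11 = 3·1495 + -3·683 + 2·299 + 1·135 = 3169
  a_12 = 3·3169 + -3·1495 + 2·683 + 1·299 = 6687
  a_13 = 3·6687 + -3·3169 + 2·1495 + 1·683 = 14227
  a_14 = 3·14227 + -3·6687 + 2·3169 + 1·1495 = 30453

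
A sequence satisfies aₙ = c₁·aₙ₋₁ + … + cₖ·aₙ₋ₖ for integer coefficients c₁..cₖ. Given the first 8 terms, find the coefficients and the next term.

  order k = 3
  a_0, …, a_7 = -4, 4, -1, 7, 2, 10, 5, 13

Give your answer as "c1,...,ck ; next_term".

1,1,-1 ; 8

  a_3 = 1·-1 + 1·4 + -1·-4 = 7
  a_4 = 1·7 + 1·-1 + -1·4 = 2
  a_5 = 1·2 + 1·7 + -1·-1 = 10
  a_6 = 1·10 + 1·2 + -1·7 = 5
  a_7 = 1·5 + 1·10 + -1·2 = 13
  a_8 = 1·13 + 1·5 + -1·10 = 8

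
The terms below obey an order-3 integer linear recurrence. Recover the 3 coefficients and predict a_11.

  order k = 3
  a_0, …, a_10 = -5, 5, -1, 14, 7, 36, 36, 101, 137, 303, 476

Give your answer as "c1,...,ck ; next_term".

1,2,-1 ; 945

  a_3 = 1·-1 + 2·5 + -1·-5 = 14
  a_4 = 1·14 + 2·-1 + -1·5 = 7
  a_5 = 1·7 + 2·14 + -1·-1 = 36
  a_6 = 1·36 + 2·7 + -1·14 = 36
  a_7 = 1·36 + 2·36 + -1·7 = 101
  a_8 = 1·101 + 2·36 + -1·36 = 137
  a_9 = 1·137 + 2·101 + -1·36 = 303
  a_10 = 1·303 + 2·137 + -1·101 = 476
  a_11 = 1·476 + 2·303 + -1·137 = 945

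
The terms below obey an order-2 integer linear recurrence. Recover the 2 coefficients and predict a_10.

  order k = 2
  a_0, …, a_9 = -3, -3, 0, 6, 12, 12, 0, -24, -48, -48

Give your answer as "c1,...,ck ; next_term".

  a_2 = 2·-3 + -2·-3 = 0
  a_3 = 2·0 + -2·-3 = 6
  a_4 = 2·6 + -2·0 = 12
  a_5 = 2·12 + -2·6 = 12
  a_6 = 2·12 + -2·12 = 0
  a_7 = 2·0 + -2·12 = -24
  a_8 = 2·-24 + -2·0 = -48
  a_9 = 2·-48 + -2·-24 = -48
  a_10 = 2·-48 + -2·-48 = 0

2,-2 ; 0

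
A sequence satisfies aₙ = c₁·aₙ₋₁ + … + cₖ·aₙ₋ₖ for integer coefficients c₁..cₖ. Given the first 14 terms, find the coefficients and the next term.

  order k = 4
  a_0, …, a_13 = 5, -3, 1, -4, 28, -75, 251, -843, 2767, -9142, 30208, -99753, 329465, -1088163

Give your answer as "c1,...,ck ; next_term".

  a_4 = -2·-4 + 3·1 + -4·-3 + 1·5 = 28
  a_5 = -2·28 + 3·-4 + -4·1 + 1·-3 = -75
  a_6 = -2·-75 + 3·28 + -4·-4 + 1·1 = 251
  a_7 = -2·251 + 3·-75 + -4·28 + 1·-4 = -843
  a_8 = -2·-843 + 3·251 + -4·-75 + 1·28 = 2767
  a_9 = -2·2767 + 3·-843 + -4·251 + 1·-75 = -9142
  a_10 = -2·-9142 + 3·2767 + -4·-843 + 1·251 = 30208
  a_11 = -2·30208 + 3·-9142 + -4·2767 + 1·-843 = -99753
  a_12 = -2·-99753 + 3·30208 + -4·-9142 + 1·2767 = 329465
  a_13 = -2·329465 + 3·-99753 + -4·30208 + 1·-9142 = -1088163
  a_14 = -2·-1088163 + 3·329465 + -4·-99753 + 1·30208 = 3593941

-2,3,-4,1 ; 3593941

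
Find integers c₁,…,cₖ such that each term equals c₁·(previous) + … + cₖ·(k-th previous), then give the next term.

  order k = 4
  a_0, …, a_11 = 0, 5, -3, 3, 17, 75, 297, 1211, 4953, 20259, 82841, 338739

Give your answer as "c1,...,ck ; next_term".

  a_4 = 4·3 + 0·-3 + 1·5 + 2·0 = 17
  a_5 = 4·17 + 0·3 + 1·-3 + 2·5 = 75
  a_6 = 4·75 + 0·17 + 1·3 + 2·-3 = 297
  a_7 = 4·297 + 0·75 + 1·17 + 2·3 = 1211
  a_8 = 4·1211 + 0·297 + 1·75 + 2·17 = 4953
  a_9 = 4·4953 + 0·1211 + 1·297 + 2·75 = 20259
  a_10 = 4·20259 + 0·4953 + 1·1211 + 2·297 = 82841
  a_11 = 4·82841 + 0·20259 + 1·4953 + 2·1211 = 338739
  a_12 = 4·338739 + 0·82841 + 1·20259 + 2·4953 = 1385121

4,0,1,2 ; 1385121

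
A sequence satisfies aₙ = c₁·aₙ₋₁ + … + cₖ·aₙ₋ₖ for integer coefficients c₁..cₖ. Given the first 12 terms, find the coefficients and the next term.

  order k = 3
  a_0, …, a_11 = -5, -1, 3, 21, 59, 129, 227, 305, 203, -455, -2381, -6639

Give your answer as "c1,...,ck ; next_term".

  a_3 = 3·3 + -2·-1 + -2·-5 = 21
  a_4 = 3·21 + -2·3 + -2·-1 = 59
  a_5 = 3·59 + -2·21 + -2·3 = 129
  a_6 = 3·129 + -2·59 + -2·21 = 227
  a_7 = 3·227 + -2·129 + -2·59 = 305
  a_8 = 3·305 + -2·227 + -2·129 = 203
  a_9 = 3·203 + -2·305 + -2·227 = -455
  a_10 = 3·-455 + -2·203 + -2·305 = -2381
  a_11 = 3·-2381 + -2·-455 + -2·203 = -6639
  a_12 = 3·-6639 + -2·-2381 + -2·-455 = -14245

3,-2,-2 ; -14245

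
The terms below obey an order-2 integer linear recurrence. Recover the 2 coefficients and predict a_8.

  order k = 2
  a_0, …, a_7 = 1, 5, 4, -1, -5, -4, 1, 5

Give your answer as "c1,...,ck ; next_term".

  a_2 = 1·5 + -1·1 = 4
  a_3 = 1·4 + -1·5 = -1
  a_4 = 1·-1 + -1·4 = -5
  a_5 = 1·-5 + -1·-1 = -4
  a_6 = 1·-4 + -1·-5 = 1
  a_7 = 1·1 + -1·-4 = 5
  a_8 = 1·5 + -1·1 = 4

1,-1 ; 4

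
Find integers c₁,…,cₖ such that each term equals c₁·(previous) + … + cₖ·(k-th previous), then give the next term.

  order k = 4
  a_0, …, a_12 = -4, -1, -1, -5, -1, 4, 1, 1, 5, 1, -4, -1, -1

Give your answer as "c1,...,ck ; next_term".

  a_4 = 1·-5 + -1·-1 + 1·-1 + -1·-4 = -1
  a_5 = 1·-1 + -1·-5 + 1·-1 + -1·-1 = 4
  a_6 = 1·4 + -1·-1 + 1·-5 + -1·-1 = 1
  a_7 = 1·1 + -1·4 + 1·-1 + -1·-5 = 1
  a_8 = 1·1 + -1·1 + 1·4 + -1·-1 = 5
  a_9 = 1·5 + -1·1 + 1·1 + -1·4 = 1
  a_10 = 1·1 + -1·5 + 1·1 + -1·1 = -4
  a_11 = 1·-4 + -1·1 + 1·5 + -1·1 = -1
  a_12 = 1·-1 + -1·-4 + 1·1 + -1·5 = -1
  a_13 = 1·-1 + -1·-1 + 1·-4 + -1·1 = -5

1,-1,1,-1 ; -5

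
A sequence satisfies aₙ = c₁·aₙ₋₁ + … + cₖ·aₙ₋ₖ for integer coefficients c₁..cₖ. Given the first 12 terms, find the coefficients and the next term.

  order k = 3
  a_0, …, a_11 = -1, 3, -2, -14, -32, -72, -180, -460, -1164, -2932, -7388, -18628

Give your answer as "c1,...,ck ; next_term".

3,-2,2 ; -46972

  a_3 = 3·-2 + -2·3 + 2·-1 = -14
  a_4 = 3·-14 + -2·-2 + 2·3 = -32
  a_5 = 3·-32 + -2·-14 + 2·-2 = -72
  a_6 = 3·-72 + -2·-32 + 2·-14 = -180
  a_7 = 3·-180 + -2·-72 + 2·-32 = -460
  a_8 = 3·-460 + -2·-180 + 2·-72 = -1164
  a_9 = 3·-1164 + -2·-460 + 2·-180 = -2932
  a_10 = 3·-2932 + -2·-1164 + 2·-460 = -7388
  a_11 = 3·-7388 + -2·-2932 + 2·-1164 = -18628
  a_12 = 3·-18628 + -2·-7388 + 2·-2932 = -46972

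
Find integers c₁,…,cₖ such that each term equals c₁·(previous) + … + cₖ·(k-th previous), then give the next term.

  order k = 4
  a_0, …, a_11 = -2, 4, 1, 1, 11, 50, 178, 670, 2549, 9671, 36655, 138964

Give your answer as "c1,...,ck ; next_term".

3,2,3,3 ; 526862

  a_4 = 3·1 + 2·1 + 3·4 + 3·-2 = 11
  a_5 = 3·11 + 2·1 + 3·1 + 3·4 = 50
  a_6 = 3·50 + 2·11 + 3·1 + 3·1 = 178
  a_7 = 3·178 + 2·50 + 3·11 + 3·1 = 670
  a_8 = 3·670 + 2·178 + 3·50 + 3·11 = 2549
  a_9 = 3·2549 + 2·670 + 3·178 + 3·50 = 9671
  a_10 = 3·9671 + 2·2549 + 3·670 + 3·178 = 36655
  a_11 = 3·36655 + 2·9671 + 3·2549 + 3·670 = 138964
  a_12 = 3·138964 + 2·36655 + 3·9671 + 3·2549 = 526862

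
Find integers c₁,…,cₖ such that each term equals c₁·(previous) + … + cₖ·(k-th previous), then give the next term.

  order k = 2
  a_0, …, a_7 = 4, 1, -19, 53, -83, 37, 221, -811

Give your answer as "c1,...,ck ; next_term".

-3,-4 ; 1549

  a_2 = -3·1 + -4·4 = -19
  a_3 = -3·-19 + -4·1 = 53
  a_4 = -3·53 + -4·-19 = -83
  a_5 = -3·-83 + -4·53 = 37
  a_6 = -3·37 + -4·-83 = 221
  a_7 = -3·221 + -4·37 = -811
  a_8 = -3·-811 + -4·221 = 1549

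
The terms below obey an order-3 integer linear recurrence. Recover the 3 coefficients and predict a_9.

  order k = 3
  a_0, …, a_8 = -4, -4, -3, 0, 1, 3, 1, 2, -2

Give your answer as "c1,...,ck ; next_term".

  a_3 = 0·-3 + 1·-4 + -1·-4 = 0
  a_4 = 0·0 + 1·-3 + -1·-4 = 1
  a_5 = 0·1 + 1·0 + -1·-3 = 3
  a_6 = 0·3 + 1·1 + -1·0 = 1
  a_7 = 0·1 + 1·3 + -1·1 = 2
  a_8 = 0·2 + 1·1 + -1·3 = -2
  a_9 = 0·-2 + 1·2 + -1·1 = 1

0,1,-1 ; 1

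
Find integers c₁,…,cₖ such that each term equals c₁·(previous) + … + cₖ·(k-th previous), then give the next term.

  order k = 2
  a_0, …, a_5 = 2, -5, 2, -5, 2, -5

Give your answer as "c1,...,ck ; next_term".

  a_2 = 0·-5 + 1·2 = 2
  a_3 = 0·2 + 1·-5 = -5
  a_4 = 0·-5 + 1·2 = 2
  a_5 = 0·2 + 1·-5 = -5
  a_6 = 0·-5 + 1·2 = 2

0,1 ; 2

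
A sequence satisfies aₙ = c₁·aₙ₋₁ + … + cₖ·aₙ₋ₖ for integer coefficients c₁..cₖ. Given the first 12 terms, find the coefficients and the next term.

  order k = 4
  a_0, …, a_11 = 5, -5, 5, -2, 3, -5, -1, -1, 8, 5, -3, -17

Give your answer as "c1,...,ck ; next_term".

  a_4 = 1·-2 + -1·5 + -1·-5 + 1·5 = 3
  a_5 = 1·3 + -1·-2 + -1·5 + 1·-5 = -5
  a_6 = 1·-5 + -1·3 + -1·-2 + 1·5 = -1
  a_7 = 1·-1 + -1·-5 + -1·3 + 1·-2 = -1
  a_8 = 1·-1 + -1·-1 + -1·-5 + 1·3 = 8
  a_9 = 1·8 + -1·-1 + -1·-1 + 1·-5 = 5
  a_10 = 1·5 + -1·8 + -1·-1 + 1·-1 = -3
  a_11 = 1·-3 + -1·5 + -1·8 + 1·-1 = -17
  a_12 = 1·-17 + -1·-3 + -1·5 + 1·8 = -11

1,-1,-1,1 ; -11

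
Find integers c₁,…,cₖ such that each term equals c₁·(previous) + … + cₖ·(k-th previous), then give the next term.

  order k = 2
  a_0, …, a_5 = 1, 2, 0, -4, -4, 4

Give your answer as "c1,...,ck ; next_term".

1,-2 ; 12

  a_2 = 1·2 + -2·1 = 0
  a_3 = 1·0 + -2·2 = -4
  a_4 = 1·-4 + -2·0 = -4
  a_5 = 1·-4 + -2·-4 = 4
  a_6 = 1·4 + -2·-4 = 12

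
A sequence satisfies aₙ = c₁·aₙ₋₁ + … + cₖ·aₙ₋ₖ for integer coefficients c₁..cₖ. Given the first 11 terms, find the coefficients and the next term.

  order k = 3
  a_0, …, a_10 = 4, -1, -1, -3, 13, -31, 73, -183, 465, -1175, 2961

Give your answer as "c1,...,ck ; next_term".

-3,-2,-2 ; -7463

  a_3 = -3·-1 + -2·-1 + -2·4 = -3
  a_4 = -3·-3 + -2·-1 + -2·-1 = 13
  a_5 = -3·13 + -2·-3 + -2·-1 = -31
  a_6 = -3·-31 + -2·13 + -2·-3 = 73
  a_7 = -3·73 + -2·-31 + -2·13 = -183
  a_8 = -3·-183 + -2·73 + -2·-31 = 465
  a_9 = -3·465 + -2·-183 + -2·73 = -1175
  a_10 = -3·-1175 + -2·465 + -2·-183 = 2961
  a_11 = -3·2961 + -2·-1175 + -2·465 = -7463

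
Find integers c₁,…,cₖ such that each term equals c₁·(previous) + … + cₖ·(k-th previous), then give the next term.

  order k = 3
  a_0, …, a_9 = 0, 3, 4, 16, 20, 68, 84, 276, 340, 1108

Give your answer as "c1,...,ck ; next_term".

1,4,-4 ; 1364

  a_3 = 1·4 + 4·3 + -4·0 = 16
  a_4 = 1·16 + 4·4 + -4·3 = 20
  a_5 = 1·20 + 4·16 + -4·4 = 68
  a_6 = 1·68 + 4·20 + -4·16 = 84
  a_7 = 1·84 + 4·68 + -4·20 = 276
  a_8 = 1·276 + 4·84 + -4·68 = 340
  a_9 = 1·340 + 4·276 + -4·84 = 1108
  a_10 = 1·1108 + 4·340 + -4·276 = 1364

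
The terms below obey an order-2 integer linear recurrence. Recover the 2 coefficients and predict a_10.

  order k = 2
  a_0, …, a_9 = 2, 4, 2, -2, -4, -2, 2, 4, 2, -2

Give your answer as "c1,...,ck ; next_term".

  a_2 = 1·4 + -1·2 = 2
  a_3 = 1·2 + -1·4 = -2
  a_4 = 1·-2 + -1·2 = -4
  a_5 = 1·-4 + -1·-2 = -2
  a_6 = 1·-2 + -1·-4 = 2
  a_7 = 1·2 + -1·-2 = 4
  a_8 = 1·4 + -1·2 = 2
  a_9 = 1·2 + -1·4 = -2
  a_10 = 1·-2 + -1·2 = -4

1,-1 ; -4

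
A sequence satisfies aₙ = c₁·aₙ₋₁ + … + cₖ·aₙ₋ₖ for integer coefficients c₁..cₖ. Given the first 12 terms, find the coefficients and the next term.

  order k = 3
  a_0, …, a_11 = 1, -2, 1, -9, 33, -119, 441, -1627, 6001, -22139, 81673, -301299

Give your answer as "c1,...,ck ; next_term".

-3,2,-2 ; 1111521

  a_3 = -3·1 + 2·-2 + -2·1 = -9
  a_4 = -3·-9 + 2·1 + -2·-2 = 33
  a_5 = -3·33 + 2·-9 + -2·1 = -119
  a_6 = -3·-119 + 2·33 + -2·-9 = 441
  a_7 = -3·441 + 2·-119 + -2·33 = -1627
  a_8 = -3·-1627 + 2·441 + -2·-119 = 6001
  a_9 = -3·6001 + 2·-1627 + -2·441 = -22139
  a_10 = -3·-22139 + 2·6001 + -2·-1627 = 81673
  a_11 = -3·81673 + 2·-22139 + -2·6001 = -301299
  a_12 = -3·-301299 + 2·81673 + -2·-22139 = 1111521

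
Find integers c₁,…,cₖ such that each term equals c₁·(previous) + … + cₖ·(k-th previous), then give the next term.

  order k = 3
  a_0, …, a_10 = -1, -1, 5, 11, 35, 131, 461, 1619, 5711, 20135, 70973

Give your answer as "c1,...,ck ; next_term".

3,1,3 ; 250187

  a_3 = 3·5 + 1·-1 + 3·-1 = 11
  a_4 = 3·11 + 1·5 + 3·-1 = 35
  a_5 = 3·35 + 1·11 + 3·5 = 131
  a_6 = 3·131 + 1·35 + 3·11 = 461
  a_7 = 3·461 + 1·131 + 3·35 = 1619
  a_8 = 3·1619 + 1·461 + 3·131 = 5711
  a_9 = 3·5711 + 1·1619 + 3·461 = 20135
  a_10 = 3·20135 + 1·5711 + 3·1619 = 70973
  a_11 = 3·70973 + 1·20135 + 3·5711 = 250187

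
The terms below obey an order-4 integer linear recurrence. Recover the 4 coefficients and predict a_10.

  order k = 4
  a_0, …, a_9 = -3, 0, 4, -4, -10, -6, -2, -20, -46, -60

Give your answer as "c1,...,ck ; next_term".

1,0,1,2 ; -84

  a_4 = 1·-4 + 0·4 + 1·0 + 2·-3 = -10
  a_5 = 1·-10 + 0·-4 + 1·4 + 2·0 = -6
  a_6 = 1·-6 + 0·-10 + 1·-4 + 2·4 = -2
  a_7 = 1·-2 + 0·-6 + 1·-10 + 2·-4 = -20
  a_8 = 1·-20 + 0·-2 + 1·-6 + 2·-10 = -46
  a_9 = 1·-46 + 0·-20 + 1·-2 + 2·-6 = -60
  a_10 = 1·-60 + 0·-46 + 1·-20 + 2·-2 = -84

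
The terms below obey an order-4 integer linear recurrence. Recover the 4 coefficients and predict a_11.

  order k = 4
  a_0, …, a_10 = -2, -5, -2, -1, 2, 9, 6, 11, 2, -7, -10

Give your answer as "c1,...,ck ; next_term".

0,1,0,-2 ; -29

  a_4 = 0·-1 + 1·-2 + 0·-5 + -2·-2 = 2
  a_5 = 0·2 + 1·-1 + 0·-2 + -2·-5 = 9
  a_6 = 0·9 + 1·2 + 0·-1 + -2·-2 = 6
  a_7 = 0·6 + 1·9 + 0·2 + -2·-1 = 11
  a_8 = 0·11 + 1·6 + 0·9 + -2·2 = 2
  a_9 = 0·2 + 1·11 + 0·6 + -2·9 = -7
  a_10 = 0·-7 + 1·2 + 0·11 + -2·6 = -10
  a_11 = 0·-10 + 1·-7 + 0·2 + -2·11 = -29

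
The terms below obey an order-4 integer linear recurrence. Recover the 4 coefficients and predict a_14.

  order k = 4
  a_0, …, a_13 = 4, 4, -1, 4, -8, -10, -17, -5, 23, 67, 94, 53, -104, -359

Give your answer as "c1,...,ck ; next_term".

  a_4 = 1·4 + 0·-1 + -2·4 + -1·4 = -8
  a_5 = 1·-8 + 0·4 + -2·-1 + -1·4 = -10
  a_6 = 1·-10 + 0·-8 + -2·4 + -1·-1 = -17
  a_7 = 1·-17 + 0·-10 + -2·-8 + -1·4 = -5
  a_8 = 1·-5 + 0·-17 + -2·-10 + -1·-8 = 23
  a_9 = 1·23 + 0·-5 + -2·-17 + -1·-10 = 67
  a_10 = 1·67 + 0·23 + -2·-5 + -1·-17 = 94
  a_11 = 1·94 + 0·67 + -2·23 + -1·-5 = 53
  a_12 = 1·53 + 0·94 + -2·67 + -1·23 = -104
  a_13 = 1·-104 + 0·53 + -2·94 + -1·67 = -359
  a_14 = 1·-359 + 0·-104 + -2·53 + -1·94 = -559

1,0,-2,-1 ; -559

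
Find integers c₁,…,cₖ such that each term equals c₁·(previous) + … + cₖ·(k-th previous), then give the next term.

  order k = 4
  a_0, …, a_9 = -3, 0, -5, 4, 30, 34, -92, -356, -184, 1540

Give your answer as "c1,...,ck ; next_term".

1,-4,-4,-2 ; 3884

  a_4 = 1·4 + -4·-5 + -4·0 + -2·-3 = 30
  a_5 = 1·30 + -4·4 + -4·-5 + -2·0 = 34
  a_6 = 1·34 + -4·30 + -4·4 + -2·-5 = -92
  a_7 = 1·-92 + -4·34 + -4·30 + -2·4 = -356
  a_8 = 1·-356 + -4·-92 + -4·34 + -2·30 = -184
  a_9 = 1·-184 + -4·-356 + -4·-92 + -2·34 = 1540
  a_10 = 1·1540 + -4·-184 + -4·-356 + -2·-92 = 3884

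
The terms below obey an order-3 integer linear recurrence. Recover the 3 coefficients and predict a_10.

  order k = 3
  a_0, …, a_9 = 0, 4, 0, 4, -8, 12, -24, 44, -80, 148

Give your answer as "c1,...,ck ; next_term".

-1,1,-1 ; -272

  a_3 = -1·0 + 1·4 + -1·0 = 4
  a_4 = -1·4 + 1·0 + -1·4 = -8
  a_5 = -1·-8 + 1·4 + -1·0 = 12
  a_6 = -1·12 + 1·-8 + -1·4 = -24
  a_7 = -1·-24 + 1·12 + -1·-8 = 44
  a_8 = -1·44 + 1·-24 + -1·12 = -80
  a_9 = -1·-80 + 1·44 + -1·-24 = 148
  a_10 = -1·148 + 1·-80 + -1·44 = -272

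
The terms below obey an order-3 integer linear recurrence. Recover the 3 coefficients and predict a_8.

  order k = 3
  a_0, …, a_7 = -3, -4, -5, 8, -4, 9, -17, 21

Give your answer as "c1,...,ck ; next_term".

  a_3 = -1·-5 + 0·-4 + -1·-3 = 8
  a_4 = -1·8 + 0·-5 + -1·-4 = -4
  a_5 = -1·-4 + 0·8 + -1·-5 = 9
  a_6 = -1·9 + 0·-4 + -1·8 = -17
  a_7 = -1·-17 + 0·9 + -1·-4 = 21
  a_8 = -1·21 + 0·-17 + -1·9 = -30

-1,0,-1 ; -30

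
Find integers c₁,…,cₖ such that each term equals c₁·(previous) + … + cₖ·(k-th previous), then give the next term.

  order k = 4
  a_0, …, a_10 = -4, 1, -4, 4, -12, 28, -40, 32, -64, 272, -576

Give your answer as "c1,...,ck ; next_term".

-2,-4,-4,4 ; 448

  a_4 = -2·4 + -4·-4 + -4·1 + 4·-4 = -12
  a_5 = -2·-12 + -4·4 + -4·-4 + 4·1 = 28
  a_6 = -2·28 + -4·-12 + -4·4 + 4·-4 = -40
  a_7 = -2·-40 + -4·28 + -4·-12 + 4·4 = 32
  a_8 = -2·32 + -4·-40 + -4·28 + 4·-12 = -64
  a_9 = -2·-64 + -4·32 + -4·-40 + 4·28 = 272
  a_10 = -2·272 + -4·-64 + -4·32 + 4·-40 = -576
  a_11 = -2·-576 + -4·272 + -4·-64 + 4·32 = 448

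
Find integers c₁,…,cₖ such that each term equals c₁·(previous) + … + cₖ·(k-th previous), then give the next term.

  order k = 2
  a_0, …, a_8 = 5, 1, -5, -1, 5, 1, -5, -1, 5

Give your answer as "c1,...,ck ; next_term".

  a_2 = 0·1 + -1·5 = -5
  a_3 = 0·-5 + -1·1 = -1
  a_4 = 0·-1 + -1·-5 = 5
  a_5 = 0·5 + -1·-1 = 1
  a_6 = 0·1 + -1·5 = -5
  a_7 = 0·-5 + -1·1 = -1
  a_8 = 0·-1 + -1·-5 = 5
  a_9 = 0·5 + -1·-1 = 1

0,-1 ; 1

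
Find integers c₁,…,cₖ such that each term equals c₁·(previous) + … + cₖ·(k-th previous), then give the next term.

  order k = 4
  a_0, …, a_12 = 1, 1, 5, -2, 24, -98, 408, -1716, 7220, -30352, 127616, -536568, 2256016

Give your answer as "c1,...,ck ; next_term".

-3,4,-4,2 ; -9485488

  a_4 = -3·-2 + 4·5 + -4·1 + 2·1 = 24
  a_5 = -3·24 + 4·-2 + -4·5 + 2·1 = -98
  a_6 = -3·-98 + 4·24 + -4·-2 + 2·5 = 408
  a_7 = -3·408 + 4·-98 + -4·24 + 2·-2 = -1716
  a_8 = -3·-1716 + 4·408 + -4·-98 + 2·24 = 7220
  a_9 = -3·7220 + 4·-1716 + -4·408 + 2·-98 = -30352
  a_10 = -3·-30352 + 4·7220 + -4·-1716 + 2·408 = 127616
  a_11 = -3·127616 + 4·-30352 + -4·7220 + 2·-1716 = -536568
  a_12 = -3·-536568 + 4·127616 + -4·-30352 + 2·7220 = 2256016
  a_13 = -3·2256016 + 4·-536568 + -4·127616 + 2·-30352 = -9485488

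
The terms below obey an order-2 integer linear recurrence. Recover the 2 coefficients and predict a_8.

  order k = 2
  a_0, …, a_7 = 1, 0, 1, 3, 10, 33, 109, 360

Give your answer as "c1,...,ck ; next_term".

3,1 ; 1189

  a_2 = 3·0 + 1·1 = 1
  a_3 = 3·1 + 1·0 = 3
  a_4 = 3·3 + 1·1 = 10
  a_5 = 3·10 + 1·3 = 33
  a_6 = 3·33 + 1·10 = 109
  a_7 = 3·109 + 1·33 = 360
  a_8 = 3·360 + 1·109 = 1189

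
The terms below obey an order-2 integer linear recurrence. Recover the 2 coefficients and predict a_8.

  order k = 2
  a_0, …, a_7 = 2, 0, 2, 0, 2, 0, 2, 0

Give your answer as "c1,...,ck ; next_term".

  a_2 = 0·0 + 1·2 = 2
  a_3 = 0·2 + 1·0 = 0
  a_4 = 0·0 + 1·2 = 2
  a_5 = 0·2 + 1·0 = 0
  a_6 = 0·0 + 1·2 = 2
  a_7 = 0·2 + 1·0 = 0
  a_8 = 0·0 + 1·2 = 2

0,1 ; 2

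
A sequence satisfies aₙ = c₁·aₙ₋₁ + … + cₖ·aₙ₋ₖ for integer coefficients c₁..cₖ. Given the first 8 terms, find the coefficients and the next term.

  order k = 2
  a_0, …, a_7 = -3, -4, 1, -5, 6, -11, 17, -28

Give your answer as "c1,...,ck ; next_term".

-1,1 ; 45

  a_2 = -1·-4 + 1·-3 = 1
  a_3 = -1·1 + 1·-4 = -5
  a_4 = -1·-5 + 1·1 = 6
  a_5 = -1·6 + 1·-5 = -11
  a_6 = -1·-11 + 1·6 = 17
  a_7 = -1·17 + 1·-11 = -28
  a_8 = -1·-28 + 1·17 = 45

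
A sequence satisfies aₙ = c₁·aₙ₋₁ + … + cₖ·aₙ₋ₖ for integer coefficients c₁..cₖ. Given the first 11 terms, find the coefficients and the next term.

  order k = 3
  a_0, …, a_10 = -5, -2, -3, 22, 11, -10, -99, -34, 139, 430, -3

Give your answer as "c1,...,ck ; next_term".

  a_3 = 0·-3 + -1·-2 + -4·-5 = 22
  a_4 = 0·22 + -1·-3 + -4·-2 = 11
  a_5 = 0·11 + -1·22 + -4·-3 = -10
  a_6 = 0·-10 + -1·11 + -4·22 = -99
  a_7 = 0·-99 + -1·-10 + -4·11 = -34
  a_8 = 0·-34 + -1·-99 + -4·-10 = 139
  a_9 = 0·139 + -1·-34 + -4·-99 = 430
  a_10 = 0·430 + -1·139 + -4·-34 = -3
  a_11 = 0·-3 + -1·430 + -4·139 = -986

0,-1,-4 ; -986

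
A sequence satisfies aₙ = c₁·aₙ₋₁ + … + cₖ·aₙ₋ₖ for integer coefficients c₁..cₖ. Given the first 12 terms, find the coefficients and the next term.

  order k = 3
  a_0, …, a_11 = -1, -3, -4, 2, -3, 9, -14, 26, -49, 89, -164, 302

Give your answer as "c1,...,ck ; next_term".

-1,1,-1 ; -555

  a_3 = -1·-4 + 1·-3 + -1·-1 = 2
  a_4 = -1·2 + 1·-4 + -1·-3 = -3
  a_5 = -1·-3 + 1·2 + -1·-4 = 9
  a_6 = -1·9 + 1·-3 + -1·2 = -14
  a_7 = -1·-14 + 1·9 + -1·-3 = 26
  a_8 = -1·26 + 1·-14 + -1·9 = -49
  a_9 = -1·-49 + 1·26 + -1·-14 = 89
  a_10 = -1·89 + 1·-49 + -1·26 = -164
  a_11 = -1·-164 + 1·89 + -1·-49 = 302
  a_12 = -1·302 + 1·-164 + -1·89 = -555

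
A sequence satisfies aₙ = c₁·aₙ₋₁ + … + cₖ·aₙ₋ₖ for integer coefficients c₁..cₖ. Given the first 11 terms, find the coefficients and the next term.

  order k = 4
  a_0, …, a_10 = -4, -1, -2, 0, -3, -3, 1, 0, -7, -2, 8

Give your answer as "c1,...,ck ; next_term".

0,-1,1,1 ; -5

  a_4 = 0·0 + -1·-2 + 1·-1 + 1·-4 = -3
  a_5 = 0·-3 + -1·0 + 1·-2 + 1·-1 = -3
  a_6 = 0·-3 + -1·-3 + 1·0 + 1·-2 = 1
  a_7 = 0·1 + -1·-3 + 1·-3 + 1·0 = 0
  a_8 = 0·0 + -1·1 + 1·-3 + 1·-3 = -7
  a_9 = 0·-7 + -1·0 + 1·1 + 1·-3 = -2
  a_10 = 0·-2 + -1·-7 + 1·0 + 1·1 = 8
  a_11 = 0·8 + -1·-2 + 1·-7 + 1·0 = -5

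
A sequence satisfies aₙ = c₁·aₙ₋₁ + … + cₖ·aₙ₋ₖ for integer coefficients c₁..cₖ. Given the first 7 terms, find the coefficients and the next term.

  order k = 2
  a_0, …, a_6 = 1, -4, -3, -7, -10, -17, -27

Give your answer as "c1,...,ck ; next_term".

1,1 ; -44

  a_2 = 1·-4 + 1·1 = -3
  a_3 = 1·-3 + 1·-4 = -7
  a_4 = 1·-7 + 1·-3 = -10
  a_5 = 1·-10 + 1·-7 = -17
  a_6 = 1·-17 + 1·-10 = -27
  a_7 = 1·-27 + 1·-17 = -44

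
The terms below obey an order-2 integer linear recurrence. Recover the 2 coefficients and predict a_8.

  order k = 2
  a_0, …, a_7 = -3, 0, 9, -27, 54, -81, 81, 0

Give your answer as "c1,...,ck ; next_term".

-3,-3 ; -243

  a_2 = -3·0 + -3·-3 = 9
  a_3 = -3·9 + -3·0 = -27
  a_4 = -3·-27 + -3·9 = 54
  a_5 = -3·54 + -3·-27 = -81
  a_6 = -3·-81 + -3·54 = 81
  a_7 = -3·81 + -3·-81 = 0
  a_8 = -3·0 + -3·81 = -243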